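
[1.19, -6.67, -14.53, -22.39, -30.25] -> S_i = 1.19 + -7.86*i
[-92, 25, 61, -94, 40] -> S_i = Random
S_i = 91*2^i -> [91, 182, 364, 728, 1456]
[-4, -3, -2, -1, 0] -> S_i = -4 + 1*i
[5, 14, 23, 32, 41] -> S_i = 5 + 9*i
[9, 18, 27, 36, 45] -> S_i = 9 + 9*i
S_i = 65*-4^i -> [65, -260, 1040, -4160, 16640]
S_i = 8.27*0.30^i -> [8.27, 2.48, 0.74, 0.22, 0.07]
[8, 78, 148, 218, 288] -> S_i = 8 + 70*i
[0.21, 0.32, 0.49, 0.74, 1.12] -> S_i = 0.21*1.52^i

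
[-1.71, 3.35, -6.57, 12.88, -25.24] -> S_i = -1.71*(-1.96)^i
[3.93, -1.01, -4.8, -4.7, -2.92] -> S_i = Random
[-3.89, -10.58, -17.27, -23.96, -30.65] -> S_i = -3.89 + -6.69*i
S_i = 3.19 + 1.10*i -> [3.19, 4.29, 5.39, 6.49, 7.59]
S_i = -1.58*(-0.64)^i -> [-1.58, 1.01, -0.65, 0.41, -0.27]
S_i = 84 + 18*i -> [84, 102, 120, 138, 156]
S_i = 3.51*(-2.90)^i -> [3.51, -10.18, 29.52, -85.61, 248.26]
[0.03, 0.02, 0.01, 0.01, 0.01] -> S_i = 0.03*0.66^i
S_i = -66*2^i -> [-66, -132, -264, -528, -1056]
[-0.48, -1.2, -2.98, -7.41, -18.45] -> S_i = -0.48*2.49^i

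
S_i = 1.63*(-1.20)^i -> [1.63, -1.96, 2.35, -2.82, 3.38]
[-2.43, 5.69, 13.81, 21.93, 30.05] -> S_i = -2.43 + 8.12*i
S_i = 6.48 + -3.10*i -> [6.48, 3.38, 0.28, -2.82, -5.92]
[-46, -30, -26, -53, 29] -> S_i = Random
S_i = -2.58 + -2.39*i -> [-2.58, -4.97, -7.36, -9.75, -12.14]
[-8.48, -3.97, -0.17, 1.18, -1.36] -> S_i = Random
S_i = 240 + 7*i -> [240, 247, 254, 261, 268]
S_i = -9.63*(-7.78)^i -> [-9.63, 74.92, -582.89, 4534.87, -35281.31]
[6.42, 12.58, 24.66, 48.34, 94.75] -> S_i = 6.42*1.96^i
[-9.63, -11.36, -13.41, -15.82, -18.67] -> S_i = -9.63*1.18^i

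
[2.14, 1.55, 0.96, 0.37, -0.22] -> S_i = 2.14 + -0.59*i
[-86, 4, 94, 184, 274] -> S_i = -86 + 90*i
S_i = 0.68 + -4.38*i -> [0.68, -3.7, -8.08, -12.46, -16.84]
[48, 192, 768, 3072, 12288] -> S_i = 48*4^i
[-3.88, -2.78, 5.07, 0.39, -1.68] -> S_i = Random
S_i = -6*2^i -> [-6, -12, -24, -48, -96]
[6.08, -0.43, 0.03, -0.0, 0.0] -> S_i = 6.08*(-0.07)^i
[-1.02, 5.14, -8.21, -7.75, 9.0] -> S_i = Random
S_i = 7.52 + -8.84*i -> [7.52, -1.32, -10.16, -19.0, -27.84]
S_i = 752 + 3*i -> [752, 755, 758, 761, 764]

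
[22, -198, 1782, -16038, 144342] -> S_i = 22*-9^i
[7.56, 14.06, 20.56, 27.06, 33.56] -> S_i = 7.56 + 6.50*i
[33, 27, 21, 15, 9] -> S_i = 33 + -6*i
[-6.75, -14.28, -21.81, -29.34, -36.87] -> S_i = -6.75 + -7.53*i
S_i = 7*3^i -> [7, 21, 63, 189, 567]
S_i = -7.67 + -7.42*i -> [-7.67, -15.09, -22.51, -29.93, -37.35]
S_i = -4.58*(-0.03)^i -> [-4.58, 0.14, -0.0, 0.0, -0.0]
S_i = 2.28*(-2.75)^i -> [2.28, -6.27, 17.24, -47.42, 130.4]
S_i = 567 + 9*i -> [567, 576, 585, 594, 603]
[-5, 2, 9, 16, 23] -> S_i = -5 + 7*i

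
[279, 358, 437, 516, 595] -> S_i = 279 + 79*i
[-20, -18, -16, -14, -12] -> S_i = -20 + 2*i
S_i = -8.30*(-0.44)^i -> [-8.3, 3.65, -1.61, 0.71, -0.31]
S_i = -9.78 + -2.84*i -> [-9.78, -12.62, -15.46, -18.3, -21.14]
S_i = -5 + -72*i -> [-5, -77, -149, -221, -293]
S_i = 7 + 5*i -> [7, 12, 17, 22, 27]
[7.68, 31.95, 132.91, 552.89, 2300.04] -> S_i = 7.68*4.16^i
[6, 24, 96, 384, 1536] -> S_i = 6*4^i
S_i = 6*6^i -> [6, 36, 216, 1296, 7776]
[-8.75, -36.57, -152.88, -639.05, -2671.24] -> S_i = -8.75*4.18^i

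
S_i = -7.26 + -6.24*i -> [-7.26, -13.5, -19.74, -25.98, -32.22]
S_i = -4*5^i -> [-4, -20, -100, -500, -2500]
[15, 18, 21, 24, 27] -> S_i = 15 + 3*i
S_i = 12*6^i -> [12, 72, 432, 2592, 15552]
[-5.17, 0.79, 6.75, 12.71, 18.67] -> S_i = -5.17 + 5.96*i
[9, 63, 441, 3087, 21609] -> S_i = 9*7^i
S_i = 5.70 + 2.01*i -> [5.7, 7.71, 9.72, 11.73, 13.74]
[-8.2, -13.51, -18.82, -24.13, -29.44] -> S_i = -8.20 + -5.31*i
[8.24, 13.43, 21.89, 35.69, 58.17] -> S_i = 8.24*1.63^i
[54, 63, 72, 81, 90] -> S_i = 54 + 9*i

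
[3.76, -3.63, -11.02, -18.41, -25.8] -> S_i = 3.76 + -7.39*i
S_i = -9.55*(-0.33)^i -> [-9.55, 3.15, -1.04, 0.34, -0.11]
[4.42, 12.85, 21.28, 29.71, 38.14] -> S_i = 4.42 + 8.43*i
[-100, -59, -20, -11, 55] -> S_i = Random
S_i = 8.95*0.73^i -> [8.95, 6.53, 4.77, 3.48, 2.54]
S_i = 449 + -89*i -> [449, 360, 271, 182, 93]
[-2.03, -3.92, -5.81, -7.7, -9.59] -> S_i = -2.03 + -1.89*i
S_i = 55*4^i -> [55, 220, 880, 3520, 14080]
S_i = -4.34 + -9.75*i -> [-4.34, -14.09, -23.84, -33.59, -43.34]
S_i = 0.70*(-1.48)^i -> [0.7, -1.04, 1.53, -2.27, 3.36]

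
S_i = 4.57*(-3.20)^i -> [4.57, -14.62, 46.8, -149.75, 479.2]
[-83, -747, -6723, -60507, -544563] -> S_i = -83*9^i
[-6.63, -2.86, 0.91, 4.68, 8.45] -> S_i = -6.63 + 3.77*i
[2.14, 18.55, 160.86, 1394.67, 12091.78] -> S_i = 2.14*8.67^i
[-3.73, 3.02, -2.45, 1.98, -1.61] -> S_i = -3.73*(-0.81)^i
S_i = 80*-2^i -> [80, -160, 320, -640, 1280]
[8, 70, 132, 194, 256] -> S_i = 8 + 62*i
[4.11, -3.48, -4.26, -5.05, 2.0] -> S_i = Random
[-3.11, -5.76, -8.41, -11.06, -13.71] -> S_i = -3.11 + -2.65*i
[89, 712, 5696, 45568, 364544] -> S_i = 89*8^i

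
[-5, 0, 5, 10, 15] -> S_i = -5 + 5*i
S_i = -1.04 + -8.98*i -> [-1.04, -10.02, -19.0, -27.98, -36.96]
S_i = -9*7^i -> [-9, -63, -441, -3087, -21609]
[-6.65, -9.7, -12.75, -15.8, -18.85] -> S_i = -6.65 + -3.05*i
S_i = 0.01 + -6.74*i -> [0.01, -6.73, -13.47, -20.21, -26.95]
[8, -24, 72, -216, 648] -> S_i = 8*-3^i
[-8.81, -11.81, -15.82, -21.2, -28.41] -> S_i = -8.81*1.34^i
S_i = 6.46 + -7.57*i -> [6.46, -1.11, -8.68, -16.25, -23.82]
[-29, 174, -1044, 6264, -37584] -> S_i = -29*-6^i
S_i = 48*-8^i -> [48, -384, 3072, -24576, 196608]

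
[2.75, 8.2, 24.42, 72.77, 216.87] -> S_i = 2.75*2.98^i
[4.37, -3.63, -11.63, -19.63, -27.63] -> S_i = 4.37 + -8.00*i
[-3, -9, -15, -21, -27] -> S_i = -3 + -6*i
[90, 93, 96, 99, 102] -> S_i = 90 + 3*i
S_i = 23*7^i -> [23, 161, 1127, 7889, 55223]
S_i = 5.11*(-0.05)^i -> [5.11, -0.26, 0.01, -0.0, 0.0]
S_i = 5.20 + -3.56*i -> [5.2, 1.64, -1.92, -5.48, -9.04]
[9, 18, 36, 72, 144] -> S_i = 9*2^i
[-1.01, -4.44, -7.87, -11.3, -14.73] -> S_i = -1.01 + -3.43*i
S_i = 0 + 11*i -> [0, 11, 22, 33, 44]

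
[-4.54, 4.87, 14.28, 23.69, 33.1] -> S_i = -4.54 + 9.41*i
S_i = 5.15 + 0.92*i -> [5.15, 6.07, 6.99, 7.91, 8.83]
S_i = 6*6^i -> [6, 36, 216, 1296, 7776]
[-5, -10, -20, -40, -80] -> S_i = -5*2^i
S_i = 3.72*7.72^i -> [3.72, 28.72, 221.71, 1711.57, 13213.33]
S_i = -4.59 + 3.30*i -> [-4.59, -1.29, 2.01, 5.31, 8.61]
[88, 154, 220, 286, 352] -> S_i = 88 + 66*i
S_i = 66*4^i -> [66, 264, 1056, 4224, 16896]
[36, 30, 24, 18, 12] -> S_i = 36 + -6*i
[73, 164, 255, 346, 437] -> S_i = 73 + 91*i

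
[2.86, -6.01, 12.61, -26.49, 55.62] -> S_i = 2.86*(-2.10)^i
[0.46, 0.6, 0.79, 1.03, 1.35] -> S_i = 0.46*1.31^i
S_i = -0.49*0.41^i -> [-0.49, -0.2, -0.08, -0.03, -0.01]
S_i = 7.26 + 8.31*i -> [7.26, 15.57, 23.88, 32.19, 40.5]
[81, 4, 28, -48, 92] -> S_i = Random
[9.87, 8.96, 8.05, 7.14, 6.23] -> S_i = 9.87 + -0.91*i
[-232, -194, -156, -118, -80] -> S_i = -232 + 38*i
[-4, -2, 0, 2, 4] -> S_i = -4 + 2*i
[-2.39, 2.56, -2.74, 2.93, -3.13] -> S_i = -2.39*(-1.07)^i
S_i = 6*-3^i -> [6, -18, 54, -162, 486]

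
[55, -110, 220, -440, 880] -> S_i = 55*-2^i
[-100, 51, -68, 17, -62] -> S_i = Random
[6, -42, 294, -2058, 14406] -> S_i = 6*-7^i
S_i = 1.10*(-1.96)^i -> [1.1, -2.16, 4.23, -8.28, 16.23]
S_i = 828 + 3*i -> [828, 831, 834, 837, 840]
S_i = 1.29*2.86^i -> [1.29, 3.69, 10.55, 30.18, 86.31]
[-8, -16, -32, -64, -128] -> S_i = -8*2^i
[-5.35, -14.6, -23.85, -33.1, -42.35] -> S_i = -5.35 + -9.25*i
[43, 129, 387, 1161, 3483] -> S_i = 43*3^i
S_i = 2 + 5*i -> [2, 7, 12, 17, 22]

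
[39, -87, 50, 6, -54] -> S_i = Random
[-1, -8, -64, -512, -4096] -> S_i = -1*8^i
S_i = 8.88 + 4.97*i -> [8.88, 13.85, 18.82, 23.79, 28.76]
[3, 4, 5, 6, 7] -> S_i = 3 + 1*i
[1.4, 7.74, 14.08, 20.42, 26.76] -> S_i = 1.40 + 6.34*i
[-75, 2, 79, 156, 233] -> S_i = -75 + 77*i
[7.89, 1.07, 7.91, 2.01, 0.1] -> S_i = Random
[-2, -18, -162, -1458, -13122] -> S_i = -2*9^i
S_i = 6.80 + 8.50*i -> [6.8, 15.3, 23.8, 32.3, 40.8]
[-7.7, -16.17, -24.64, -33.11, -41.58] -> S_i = -7.70 + -8.47*i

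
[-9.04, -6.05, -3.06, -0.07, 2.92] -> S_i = -9.04 + 2.99*i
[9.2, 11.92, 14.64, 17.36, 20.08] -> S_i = 9.20 + 2.72*i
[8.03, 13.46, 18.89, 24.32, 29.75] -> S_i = 8.03 + 5.43*i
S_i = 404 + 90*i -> [404, 494, 584, 674, 764]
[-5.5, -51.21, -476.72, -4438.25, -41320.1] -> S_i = -5.50*9.31^i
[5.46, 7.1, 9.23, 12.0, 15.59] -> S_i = 5.46*1.30^i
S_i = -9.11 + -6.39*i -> [-9.11, -15.5, -21.89, -28.28, -34.67]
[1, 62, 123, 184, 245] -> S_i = 1 + 61*i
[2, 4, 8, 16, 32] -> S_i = 2*2^i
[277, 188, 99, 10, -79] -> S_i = 277 + -89*i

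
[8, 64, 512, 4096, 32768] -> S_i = 8*8^i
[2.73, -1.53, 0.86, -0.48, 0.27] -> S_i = 2.73*(-0.56)^i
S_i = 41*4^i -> [41, 164, 656, 2624, 10496]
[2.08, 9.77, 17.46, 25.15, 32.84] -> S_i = 2.08 + 7.69*i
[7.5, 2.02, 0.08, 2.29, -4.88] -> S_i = Random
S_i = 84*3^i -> [84, 252, 756, 2268, 6804]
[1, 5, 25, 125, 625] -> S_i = 1*5^i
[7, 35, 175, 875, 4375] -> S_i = 7*5^i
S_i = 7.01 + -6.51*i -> [7.01, 0.5, -6.01, -12.52, -19.03]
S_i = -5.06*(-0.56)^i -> [-5.06, 2.83, -1.59, 0.89, -0.5]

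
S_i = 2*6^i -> [2, 12, 72, 432, 2592]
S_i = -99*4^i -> [-99, -396, -1584, -6336, -25344]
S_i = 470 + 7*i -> [470, 477, 484, 491, 498]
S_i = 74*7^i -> [74, 518, 3626, 25382, 177674]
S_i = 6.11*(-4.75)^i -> [6.11, -29.02, 137.86, -654.82, 3110.4]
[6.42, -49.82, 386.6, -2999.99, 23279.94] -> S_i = 6.42*(-7.76)^i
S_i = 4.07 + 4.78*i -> [4.07, 8.85, 13.63, 18.41, 23.19]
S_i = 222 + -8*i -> [222, 214, 206, 198, 190]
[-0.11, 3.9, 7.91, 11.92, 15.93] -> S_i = -0.11 + 4.01*i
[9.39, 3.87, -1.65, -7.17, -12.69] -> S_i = 9.39 + -5.52*i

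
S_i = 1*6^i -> [1, 6, 36, 216, 1296]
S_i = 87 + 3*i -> [87, 90, 93, 96, 99]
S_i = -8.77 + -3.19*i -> [-8.77, -11.96, -15.15, -18.34, -21.53]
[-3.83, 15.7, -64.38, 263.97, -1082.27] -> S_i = -3.83*(-4.10)^i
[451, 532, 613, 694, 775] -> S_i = 451 + 81*i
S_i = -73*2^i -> [-73, -146, -292, -584, -1168]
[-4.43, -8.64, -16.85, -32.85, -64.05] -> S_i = -4.43*1.95^i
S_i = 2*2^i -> [2, 4, 8, 16, 32]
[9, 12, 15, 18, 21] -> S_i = 9 + 3*i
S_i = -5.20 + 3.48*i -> [-5.2, -1.72, 1.76, 5.24, 8.72]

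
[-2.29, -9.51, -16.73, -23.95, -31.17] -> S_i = -2.29 + -7.22*i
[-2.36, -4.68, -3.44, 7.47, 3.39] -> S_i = Random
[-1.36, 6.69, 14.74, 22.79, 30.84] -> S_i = -1.36 + 8.05*i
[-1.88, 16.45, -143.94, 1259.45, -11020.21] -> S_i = -1.88*(-8.75)^i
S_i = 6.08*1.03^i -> [6.08, 6.26, 6.45, 6.64, 6.84]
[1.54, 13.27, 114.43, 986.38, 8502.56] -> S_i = 1.54*8.62^i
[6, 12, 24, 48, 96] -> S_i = 6*2^i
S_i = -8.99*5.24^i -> [-8.99, -47.11, -246.84, -1293.46, -6777.74]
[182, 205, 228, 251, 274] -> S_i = 182 + 23*i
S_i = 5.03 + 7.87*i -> [5.03, 12.9, 20.77, 28.64, 36.51]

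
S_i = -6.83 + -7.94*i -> [-6.83, -14.77, -22.71, -30.65, -38.59]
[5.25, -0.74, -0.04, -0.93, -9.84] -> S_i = Random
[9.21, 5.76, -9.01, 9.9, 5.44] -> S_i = Random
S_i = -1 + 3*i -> [-1, 2, 5, 8, 11]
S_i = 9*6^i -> [9, 54, 324, 1944, 11664]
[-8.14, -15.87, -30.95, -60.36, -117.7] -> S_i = -8.14*1.95^i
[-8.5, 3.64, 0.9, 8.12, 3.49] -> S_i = Random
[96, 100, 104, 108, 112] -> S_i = 96 + 4*i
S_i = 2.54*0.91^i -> [2.54, 2.31, 2.1, 1.91, 1.74]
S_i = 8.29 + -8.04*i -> [8.29, 0.25, -7.79, -15.83, -23.87]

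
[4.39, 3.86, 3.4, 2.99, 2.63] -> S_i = 4.39*0.88^i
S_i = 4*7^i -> [4, 28, 196, 1372, 9604]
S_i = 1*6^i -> [1, 6, 36, 216, 1296]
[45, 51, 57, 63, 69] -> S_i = 45 + 6*i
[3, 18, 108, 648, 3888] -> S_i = 3*6^i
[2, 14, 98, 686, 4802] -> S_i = 2*7^i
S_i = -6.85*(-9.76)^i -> [-6.85, 66.86, -652.51, 6368.54, -62156.97]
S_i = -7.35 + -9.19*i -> [-7.35, -16.54, -25.73, -34.92, -44.11]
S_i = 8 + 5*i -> [8, 13, 18, 23, 28]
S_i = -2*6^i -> [-2, -12, -72, -432, -2592]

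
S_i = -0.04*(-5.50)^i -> [-0.04, 0.22, -1.21, 6.66, -36.6]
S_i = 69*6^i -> [69, 414, 2484, 14904, 89424]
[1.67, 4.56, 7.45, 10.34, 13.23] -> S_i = 1.67 + 2.89*i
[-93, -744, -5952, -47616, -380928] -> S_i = -93*8^i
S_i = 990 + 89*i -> [990, 1079, 1168, 1257, 1346]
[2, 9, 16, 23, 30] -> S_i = 2 + 7*i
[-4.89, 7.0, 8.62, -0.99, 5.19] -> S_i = Random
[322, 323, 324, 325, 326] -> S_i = 322 + 1*i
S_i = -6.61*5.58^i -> [-6.61, -36.88, -205.81, -1148.43, -6408.23]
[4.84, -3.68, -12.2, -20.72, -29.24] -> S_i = 4.84 + -8.52*i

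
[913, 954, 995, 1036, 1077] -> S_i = 913 + 41*i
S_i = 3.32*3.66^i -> [3.32, 12.15, 44.47, 162.77, 595.75]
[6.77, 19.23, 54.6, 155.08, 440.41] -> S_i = 6.77*2.84^i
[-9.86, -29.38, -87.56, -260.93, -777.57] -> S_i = -9.86*2.98^i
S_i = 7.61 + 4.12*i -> [7.61, 11.73, 15.85, 19.97, 24.09]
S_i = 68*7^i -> [68, 476, 3332, 23324, 163268]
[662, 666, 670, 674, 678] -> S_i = 662 + 4*i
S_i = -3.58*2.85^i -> [-3.58, -10.2, -29.08, -82.87, -236.19]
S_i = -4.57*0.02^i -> [-4.57, -0.09, -0.0, -0.0, -0.0]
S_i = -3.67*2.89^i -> [-3.67, -10.61, -30.65, -88.58, -256.01]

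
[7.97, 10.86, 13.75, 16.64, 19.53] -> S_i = 7.97 + 2.89*i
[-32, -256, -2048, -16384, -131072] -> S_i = -32*8^i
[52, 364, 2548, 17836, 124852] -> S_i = 52*7^i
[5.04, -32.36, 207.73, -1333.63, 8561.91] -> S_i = 5.04*(-6.42)^i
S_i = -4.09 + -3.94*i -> [-4.09, -8.03, -11.97, -15.91, -19.85]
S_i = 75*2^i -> [75, 150, 300, 600, 1200]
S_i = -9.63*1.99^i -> [-9.63, -19.16, -38.14, -75.89, -151.02]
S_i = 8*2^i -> [8, 16, 32, 64, 128]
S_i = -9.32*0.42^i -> [-9.32, -3.91, -1.64, -0.69, -0.29]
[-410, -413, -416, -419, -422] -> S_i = -410 + -3*i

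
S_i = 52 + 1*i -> [52, 53, 54, 55, 56]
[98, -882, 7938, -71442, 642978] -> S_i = 98*-9^i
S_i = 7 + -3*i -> [7, 4, 1, -2, -5]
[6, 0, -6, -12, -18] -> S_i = 6 + -6*i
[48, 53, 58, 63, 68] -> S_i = 48 + 5*i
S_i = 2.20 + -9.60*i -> [2.2, -7.4, -17.0, -26.6, -36.2]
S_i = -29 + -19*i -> [-29, -48, -67, -86, -105]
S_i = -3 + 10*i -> [-3, 7, 17, 27, 37]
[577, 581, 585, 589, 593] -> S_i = 577 + 4*i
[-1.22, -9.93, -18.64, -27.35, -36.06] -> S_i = -1.22 + -8.71*i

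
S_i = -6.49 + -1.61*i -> [-6.49, -8.1, -9.71, -11.32, -12.93]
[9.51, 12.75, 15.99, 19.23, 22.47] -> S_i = 9.51 + 3.24*i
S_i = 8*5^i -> [8, 40, 200, 1000, 5000]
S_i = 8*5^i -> [8, 40, 200, 1000, 5000]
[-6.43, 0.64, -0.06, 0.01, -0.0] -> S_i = -6.43*(-0.10)^i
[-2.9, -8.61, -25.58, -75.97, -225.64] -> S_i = -2.90*2.97^i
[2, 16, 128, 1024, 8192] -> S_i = 2*8^i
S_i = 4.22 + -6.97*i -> [4.22, -2.75, -9.72, -16.69, -23.66]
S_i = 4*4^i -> [4, 16, 64, 256, 1024]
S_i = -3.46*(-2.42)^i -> [-3.46, 8.37, -20.26, 49.04, -118.67]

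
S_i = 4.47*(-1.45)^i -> [4.47, -6.48, 9.4, -13.63, 19.76]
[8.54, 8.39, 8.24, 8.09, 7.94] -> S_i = 8.54 + -0.15*i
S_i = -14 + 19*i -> [-14, 5, 24, 43, 62]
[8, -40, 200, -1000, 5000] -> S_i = 8*-5^i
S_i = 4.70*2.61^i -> [4.7, 12.27, 32.02, 83.56, 218.1]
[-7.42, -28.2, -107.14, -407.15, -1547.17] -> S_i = -7.42*3.80^i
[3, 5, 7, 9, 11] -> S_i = 3 + 2*i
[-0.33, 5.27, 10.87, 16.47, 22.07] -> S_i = -0.33 + 5.60*i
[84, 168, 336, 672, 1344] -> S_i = 84*2^i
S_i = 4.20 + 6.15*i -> [4.2, 10.35, 16.5, 22.65, 28.8]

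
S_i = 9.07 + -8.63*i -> [9.07, 0.44, -8.19, -16.82, -25.45]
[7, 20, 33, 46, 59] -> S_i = 7 + 13*i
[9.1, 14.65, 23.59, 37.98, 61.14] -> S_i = 9.10*1.61^i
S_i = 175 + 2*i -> [175, 177, 179, 181, 183]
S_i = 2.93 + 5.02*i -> [2.93, 7.95, 12.97, 17.99, 23.01]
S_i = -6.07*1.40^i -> [-6.07, -8.5, -11.9, -16.66, -23.32]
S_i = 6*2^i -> [6, 12, 24, 48, 96]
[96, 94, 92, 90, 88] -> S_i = 96 + -2*i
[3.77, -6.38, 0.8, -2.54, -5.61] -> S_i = Random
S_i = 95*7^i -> [95, 665, 4655, 32585, 228095]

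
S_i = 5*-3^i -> [5, -15, 45, -135, 405]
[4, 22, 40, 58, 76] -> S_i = 4 + 18*i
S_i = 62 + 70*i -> [62, 132, 202, 272, 342]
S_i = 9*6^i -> [9, 54, 324, 1944, 11664]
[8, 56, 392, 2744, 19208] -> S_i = 8*7^i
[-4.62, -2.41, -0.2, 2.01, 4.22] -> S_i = -4.62 + 2.21*i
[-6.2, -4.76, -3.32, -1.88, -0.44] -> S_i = -6.20 + 1.44*i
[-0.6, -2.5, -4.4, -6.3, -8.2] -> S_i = -0.60 + -1.90*i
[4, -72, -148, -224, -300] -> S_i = 4 + -76*i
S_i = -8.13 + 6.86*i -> [-8.13, -1.27, 5.59, 12.45, 19.31]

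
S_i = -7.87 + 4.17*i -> [-7.87, -3.7, 0.47, 4.64, 8.81]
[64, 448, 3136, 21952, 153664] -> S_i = 64*7^i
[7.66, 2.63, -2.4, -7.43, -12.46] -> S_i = 7.66 + -5.03*i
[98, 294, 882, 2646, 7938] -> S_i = 98*3^i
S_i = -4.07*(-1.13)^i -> [-4.07, 4.6, -5.2, 5.87, -6.64]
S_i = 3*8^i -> [3, 24, 192, 1536, 12288]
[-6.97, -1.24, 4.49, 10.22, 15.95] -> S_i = -6.97 + 5.73*i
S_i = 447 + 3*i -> [447, 450, 453, 456, 459]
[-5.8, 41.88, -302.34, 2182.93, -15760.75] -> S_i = -5.80*(-7.22)^i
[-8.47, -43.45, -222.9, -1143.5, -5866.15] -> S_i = -8.47*5.13^i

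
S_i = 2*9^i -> [2, 18, 162, 1458, 13122]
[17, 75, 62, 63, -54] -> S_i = Random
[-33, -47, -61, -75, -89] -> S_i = -33 + -14*i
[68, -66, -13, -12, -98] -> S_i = Random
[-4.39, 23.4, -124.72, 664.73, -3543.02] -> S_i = -4.39*(-5.33)^i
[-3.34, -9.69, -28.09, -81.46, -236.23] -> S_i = -3.34*2.90^i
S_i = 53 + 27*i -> [53, 80, 107, 134, 161]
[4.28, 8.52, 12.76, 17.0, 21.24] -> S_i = 4.28 + 4.24*i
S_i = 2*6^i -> [2, 12, 72, 432, 2592]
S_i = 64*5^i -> [64, 320, 1600, 8000, 40000]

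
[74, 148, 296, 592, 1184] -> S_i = 74*2^i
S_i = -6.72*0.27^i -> [-6.72, -1.81, -0.49, -0.13, -0.04]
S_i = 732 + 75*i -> [732, 807, 882, 957, 1032]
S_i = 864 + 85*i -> [864, 949, 1034, 1119, 1204]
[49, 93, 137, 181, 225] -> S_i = 49 + 44*i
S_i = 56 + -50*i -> [56, 6, -44, -94, -144]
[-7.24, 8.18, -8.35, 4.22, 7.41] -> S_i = Random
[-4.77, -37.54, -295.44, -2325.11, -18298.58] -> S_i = -4.77*7.87^i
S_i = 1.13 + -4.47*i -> [1.13, -3.34, -7.81, -12.28, -16.75]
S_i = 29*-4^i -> [29, -116, 464, -1856, 7424]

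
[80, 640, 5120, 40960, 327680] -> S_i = 80*8^i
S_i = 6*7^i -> [6, 42, 294, 2058, 14406]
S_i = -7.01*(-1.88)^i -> [-7.01, 13.18, -24.78, 46.58, -87.57]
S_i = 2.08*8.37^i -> [2.08, 17.41, 145.72, 1219.66, 10208.58]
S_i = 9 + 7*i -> [9, 16, 23, 30, 37]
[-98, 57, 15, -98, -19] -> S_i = Random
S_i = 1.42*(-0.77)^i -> [1.42, -1.09, 0.84, -0.65, 0.5]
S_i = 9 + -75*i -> [9, -66, -141, -216, -291]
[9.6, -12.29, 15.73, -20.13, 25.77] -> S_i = 9.60*(-1.28)^i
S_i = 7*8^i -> [7, 56, 448, 3584, 28672]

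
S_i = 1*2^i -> [1, 2, 4, 8, 16]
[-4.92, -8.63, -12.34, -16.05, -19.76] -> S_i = -4.92 + -3.71*i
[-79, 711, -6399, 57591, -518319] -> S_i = -79*-9^i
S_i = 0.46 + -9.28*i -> [0.46, -8.82, -18.1, -27.38, -36.66]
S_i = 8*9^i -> [8, 72, 648, 5832, 52488]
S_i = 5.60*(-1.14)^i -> [5.6, -6.38, 7.28, -8.3, 9.46]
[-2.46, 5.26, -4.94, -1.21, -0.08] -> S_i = Random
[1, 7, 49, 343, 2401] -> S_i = 1*7^i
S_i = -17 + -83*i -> [-17, -100, -183, -266, -349]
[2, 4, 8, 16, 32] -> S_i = 2*2^i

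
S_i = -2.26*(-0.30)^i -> [-2.26, 0.68, -0.2, 0.06, -0.02]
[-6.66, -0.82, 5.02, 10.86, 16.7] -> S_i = -6.66 + 5.84*i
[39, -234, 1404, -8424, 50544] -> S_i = 39*-6^i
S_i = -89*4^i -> [-89, -356, -1424, -5696, -22784]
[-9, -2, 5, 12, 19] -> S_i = -9 + 7*i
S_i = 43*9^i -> [43, 387, 3483, 31347, 282123]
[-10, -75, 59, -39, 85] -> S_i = Random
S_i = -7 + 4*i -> [-7, -3, 1, 5, 9]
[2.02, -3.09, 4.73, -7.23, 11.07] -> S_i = 2.02*(-1.53)^i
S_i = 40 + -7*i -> [40, 33, 26, 19, 12]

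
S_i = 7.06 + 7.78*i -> [7.06, 14.84, 22.62, 30.4, 38.18]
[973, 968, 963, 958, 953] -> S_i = 973 + -5*i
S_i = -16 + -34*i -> [-16, -50, -84, -118, -152]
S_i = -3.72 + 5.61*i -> [-3.72, 1.89, 7.5, 13.11, 18.72]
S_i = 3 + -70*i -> [3, -67, -137, -207, -277]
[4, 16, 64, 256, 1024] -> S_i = 4*4^i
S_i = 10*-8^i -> [10, -80, 640, -5120, 40960]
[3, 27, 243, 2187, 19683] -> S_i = 3*9^i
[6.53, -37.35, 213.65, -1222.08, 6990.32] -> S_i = 6.53*(-5.72)^i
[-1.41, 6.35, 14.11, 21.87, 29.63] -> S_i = -1.41 + 7.76*i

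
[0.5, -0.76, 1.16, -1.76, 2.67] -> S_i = 0.50*(-1.52)^i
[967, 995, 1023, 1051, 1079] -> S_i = 967 + 28*i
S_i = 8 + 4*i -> [8, 12, 16, 20, 24]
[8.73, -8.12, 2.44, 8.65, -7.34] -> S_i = Random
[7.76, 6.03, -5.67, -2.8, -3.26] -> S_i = Random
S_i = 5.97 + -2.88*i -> [5.97, 3.09, 0.21, -2.67, -5.55]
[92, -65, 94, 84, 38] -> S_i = Random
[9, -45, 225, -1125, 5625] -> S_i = 9*-5^i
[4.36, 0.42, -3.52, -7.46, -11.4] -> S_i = 4.36 + -3.94*i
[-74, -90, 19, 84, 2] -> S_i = Random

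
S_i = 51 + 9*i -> [51, 60, 69, 78, 87]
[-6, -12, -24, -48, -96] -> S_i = -6*2^i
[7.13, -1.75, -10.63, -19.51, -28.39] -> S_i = 7.13 + -8.88*i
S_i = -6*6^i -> [-6, -36, -216, -1296, -7776]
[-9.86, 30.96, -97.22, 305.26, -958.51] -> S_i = -9.86*(-3.14)^i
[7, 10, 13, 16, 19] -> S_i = 7 + 3*i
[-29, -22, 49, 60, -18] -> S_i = Random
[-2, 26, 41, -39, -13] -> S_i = Random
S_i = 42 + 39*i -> [42, 81, 120, 159, 198]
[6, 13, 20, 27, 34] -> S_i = 6 + 7*i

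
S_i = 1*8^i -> [1, 8, 64, 512, 4096]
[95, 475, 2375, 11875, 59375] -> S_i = 95*5^i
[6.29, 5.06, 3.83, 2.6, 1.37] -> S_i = 6.29 + -1.23*i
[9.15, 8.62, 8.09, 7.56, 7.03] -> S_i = 9.15 + -0.53*i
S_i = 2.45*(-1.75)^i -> [2.45, -4.29, 7.5, -13.13, 22.98]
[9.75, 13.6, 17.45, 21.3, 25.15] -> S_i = 9.75 + 3.85*i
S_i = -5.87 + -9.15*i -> [-5.87, -15.02, -24.17, -33.32, -42.47]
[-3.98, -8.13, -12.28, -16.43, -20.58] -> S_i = -3.98 + -4.15*i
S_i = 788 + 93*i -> [788, 881, 974, 1067, 1160]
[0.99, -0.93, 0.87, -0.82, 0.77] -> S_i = 0.99*(-0.94)^i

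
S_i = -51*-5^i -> [-51, 255, -1275, 6375, -31875]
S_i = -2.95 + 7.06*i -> [-2.95, 4.11, 11.17, 18.23, 25.29]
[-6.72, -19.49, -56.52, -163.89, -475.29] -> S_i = -6.72*2.90^i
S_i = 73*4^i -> [73, 292, 1168, 4672, 18688]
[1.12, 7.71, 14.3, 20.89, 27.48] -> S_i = 1.12 + 6.59*i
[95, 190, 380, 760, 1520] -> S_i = 95*2^i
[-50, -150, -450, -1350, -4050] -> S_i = -50*3^i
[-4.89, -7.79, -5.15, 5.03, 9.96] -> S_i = Random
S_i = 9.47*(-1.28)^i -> [9.47, -12.12, 15.52, -19.86, 25.42]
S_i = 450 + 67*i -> [450, 517, 584, 651, 718]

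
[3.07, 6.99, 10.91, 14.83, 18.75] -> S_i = 3.07 + 3.92*i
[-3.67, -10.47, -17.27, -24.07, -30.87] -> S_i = -3.67 + -6.80*i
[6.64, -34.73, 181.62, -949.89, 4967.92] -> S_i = 6.64*(-5.23)^i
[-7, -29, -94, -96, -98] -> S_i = Random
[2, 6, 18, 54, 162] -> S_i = 2*3^i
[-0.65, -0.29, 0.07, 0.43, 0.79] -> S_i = -0.65 + 0.36*i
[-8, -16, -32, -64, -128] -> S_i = -8*2^i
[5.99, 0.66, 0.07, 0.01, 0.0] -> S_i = 5.99*0.11^i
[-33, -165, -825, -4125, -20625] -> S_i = -33*5^i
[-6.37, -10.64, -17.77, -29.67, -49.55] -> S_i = -6.37*1.67^i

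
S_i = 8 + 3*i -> [8, 11, 14, 17, 20]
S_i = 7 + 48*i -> [7, 55, 103, 151, 199]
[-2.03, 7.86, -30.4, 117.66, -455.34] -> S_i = -2.03*(-3.87)^i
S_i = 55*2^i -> [55, 110, 220, 440, 880]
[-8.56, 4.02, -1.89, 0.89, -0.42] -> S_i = -8.56*(-0.47)^i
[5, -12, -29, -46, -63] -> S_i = 5 + -17*i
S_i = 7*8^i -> [7, 56, 448, 3584, 28672]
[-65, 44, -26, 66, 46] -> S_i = Random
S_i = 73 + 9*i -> [73, 82, 91, 100, 109]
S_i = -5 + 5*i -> [-5, 0, 5, 10, 15]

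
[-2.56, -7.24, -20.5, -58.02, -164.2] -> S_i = -2.56*2.83^i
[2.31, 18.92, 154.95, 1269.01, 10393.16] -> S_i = 2.31*8.19^i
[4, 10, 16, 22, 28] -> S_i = 4 + 6*i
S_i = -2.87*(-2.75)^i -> [-2.87, 7.89, -21.7, 59.69, -164.14]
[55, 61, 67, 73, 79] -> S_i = 55 + 6*i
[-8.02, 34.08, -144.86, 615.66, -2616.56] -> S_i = -8.02*(-4.25)^i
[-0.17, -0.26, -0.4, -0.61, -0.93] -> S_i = -0.17*1.53^i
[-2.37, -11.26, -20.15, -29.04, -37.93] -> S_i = -2.37 + -8.89*i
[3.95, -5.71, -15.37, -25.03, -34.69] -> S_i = 3.95 + -9.66*i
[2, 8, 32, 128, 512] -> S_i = 2*4^i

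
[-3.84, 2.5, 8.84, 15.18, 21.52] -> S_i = -3.84 + 6.34*i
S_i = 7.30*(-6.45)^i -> [7.3, -47.08, 303.7, -1958.85, 12634.61]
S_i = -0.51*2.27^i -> [-0.51, -1.16, -2.63, -5.97, -13.54]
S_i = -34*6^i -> [-34, -204, -1224, -7344, -44064]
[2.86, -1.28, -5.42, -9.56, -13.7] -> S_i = 2.86 + -4.14*i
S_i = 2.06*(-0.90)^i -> [2.06, -1.85, 1.67, -1.5, 1.35]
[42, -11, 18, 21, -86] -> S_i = Random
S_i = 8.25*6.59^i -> [8.25, 54.37, 358.28, 2361.08, 15559.5]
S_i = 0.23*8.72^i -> [0.23, 2.01, 17.49, 152.5, 1329.82]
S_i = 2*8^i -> [2, 16, 128, 1024, 8192]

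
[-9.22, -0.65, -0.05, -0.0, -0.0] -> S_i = -9.22*0.07^i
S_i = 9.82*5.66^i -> [9.82, 55.58, 314.59, 1780.58, 10078.07]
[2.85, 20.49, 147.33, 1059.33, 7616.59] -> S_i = 2.85*7.19^i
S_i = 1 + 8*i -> [1, 9, 17, 25, 33]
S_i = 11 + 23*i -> [11, 34, 57, 80, 103]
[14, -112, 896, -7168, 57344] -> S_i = 14*-8^i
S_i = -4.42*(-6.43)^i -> [-4.42, 28.42, -182.74, 1175.05, -7555.55]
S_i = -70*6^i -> [-70, -420, -2520, -15120, -90720]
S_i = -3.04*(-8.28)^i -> [-3.04, 25.17, -208.42, 1725.7, -14288.77]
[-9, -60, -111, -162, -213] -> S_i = -9 + -51*i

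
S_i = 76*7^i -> [76, 532, 3724, 26068, 182476]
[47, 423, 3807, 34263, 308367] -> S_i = 47*9^i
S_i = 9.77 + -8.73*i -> [9.77, 1.04, -7.69, -16.42, -25.15]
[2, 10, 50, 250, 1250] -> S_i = 2*5^i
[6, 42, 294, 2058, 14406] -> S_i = 6*7^i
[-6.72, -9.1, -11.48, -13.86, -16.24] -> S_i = -6.72 + -2.38*i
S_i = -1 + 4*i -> [-1, 3, 7, 11, 15]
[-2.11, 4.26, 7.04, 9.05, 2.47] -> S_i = Random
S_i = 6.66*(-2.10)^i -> [6.66, -13.99, 29.37, -61.68, 129.52]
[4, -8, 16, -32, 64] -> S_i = 4*-2^i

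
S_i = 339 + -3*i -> [339, 336, 333, 330, 327]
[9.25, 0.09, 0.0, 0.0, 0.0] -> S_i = 9.25*0.01^i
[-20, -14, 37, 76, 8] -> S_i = Random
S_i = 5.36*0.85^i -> [5.36, 4.56, 3.87, 3.29, 2.8]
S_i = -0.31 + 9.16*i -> [-0.31, 8.85, 18.01, 27.17, 36.33]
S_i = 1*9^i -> [1, 9, 81, 729, 6561]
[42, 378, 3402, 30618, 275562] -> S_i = 42*9^i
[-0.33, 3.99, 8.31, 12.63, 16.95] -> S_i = -0.33 + 4.32*i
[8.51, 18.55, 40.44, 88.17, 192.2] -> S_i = 8.51*2.18^i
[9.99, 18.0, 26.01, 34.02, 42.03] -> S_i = 9.99 + 8.01*i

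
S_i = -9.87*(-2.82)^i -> [-9.87, 27.83, -78.49, 221.34, -624.19]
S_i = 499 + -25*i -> [499, 474, 449, 424, 399]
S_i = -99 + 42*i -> [-99, -57, -15, 27, 69]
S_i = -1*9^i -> [-1, -9, -81, -729, -6561]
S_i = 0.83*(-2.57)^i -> [0.83, -2.13, 5.48, -14.09, 36.21]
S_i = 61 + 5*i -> [61, 66, 71, 76, 81]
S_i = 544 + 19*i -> [544, 563, 582, 601, 620]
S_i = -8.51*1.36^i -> [-8.51, -11.57, -15.74, -21.41, -29.11]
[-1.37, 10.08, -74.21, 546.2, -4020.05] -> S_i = -1.37*(-7.36)^i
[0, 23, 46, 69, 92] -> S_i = 0 + 23*i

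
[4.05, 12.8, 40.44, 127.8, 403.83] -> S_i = 4.05*3.16^i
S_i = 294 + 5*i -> [294, 299, 304, 309, 314]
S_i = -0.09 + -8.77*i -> [-0.09, -8.86, -17.63, -26.4, -35.17]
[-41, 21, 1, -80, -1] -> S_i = Random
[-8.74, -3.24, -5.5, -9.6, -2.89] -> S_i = Random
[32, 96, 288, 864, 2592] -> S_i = 32*3^i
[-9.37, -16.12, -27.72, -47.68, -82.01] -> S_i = -9.37*1.72^i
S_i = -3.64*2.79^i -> [-3.64, -10.16, -28.33, -79.05, -220.56]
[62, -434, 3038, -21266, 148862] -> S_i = 62*-7^i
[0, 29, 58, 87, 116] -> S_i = 0 + 29*i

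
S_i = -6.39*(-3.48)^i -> [-6.39, 22.24, -77.39, 269.3, -937.17]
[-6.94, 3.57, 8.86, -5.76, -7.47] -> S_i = Random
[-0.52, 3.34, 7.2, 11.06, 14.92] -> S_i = -0.52 + 3.86*i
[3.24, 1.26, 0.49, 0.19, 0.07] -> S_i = 3.24*0.39^i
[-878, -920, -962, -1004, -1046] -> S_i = -878 + -42*i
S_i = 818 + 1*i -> [818, 819, 820, 821, 822]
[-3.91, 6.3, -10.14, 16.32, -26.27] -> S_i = -3.91*(-1.61)^i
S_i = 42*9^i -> [42, 378, 3402, 30618, 275562]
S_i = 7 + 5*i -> [7, 12, 17, 22, 27]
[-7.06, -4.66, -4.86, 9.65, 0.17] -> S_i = Random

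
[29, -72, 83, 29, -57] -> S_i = Random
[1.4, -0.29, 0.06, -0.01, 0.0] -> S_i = 1.40*(-0.21)^i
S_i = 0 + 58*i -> [0, 58, 116, 174, 232]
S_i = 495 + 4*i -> [495, 499, 503, 507, 511]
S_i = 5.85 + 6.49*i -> [5.85, 12.34, 18.83, 25.32, 31.81]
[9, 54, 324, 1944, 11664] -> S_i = 9*6^i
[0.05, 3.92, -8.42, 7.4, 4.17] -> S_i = Random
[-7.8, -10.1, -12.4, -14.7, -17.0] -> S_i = -7.80 + -2.30*i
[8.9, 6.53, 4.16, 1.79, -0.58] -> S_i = 8.90 + -2.37*i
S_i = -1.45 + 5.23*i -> [-1.45, 3.78, 9.01, 14.24, 19.47]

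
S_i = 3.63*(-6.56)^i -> [3.63, -23.81, 156.21, -1024.75, 6722.36]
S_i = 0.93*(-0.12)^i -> [0.93, -0.11, 0.01, -0.0, 0.0]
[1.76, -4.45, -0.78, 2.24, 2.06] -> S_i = Random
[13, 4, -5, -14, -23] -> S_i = 13 + -9*i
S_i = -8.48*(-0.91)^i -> [-8.48, 7.72, -7.02, 6.39, -5.82]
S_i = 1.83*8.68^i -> [1.83, 15.88, 137.88, 1196.77, 10387.95]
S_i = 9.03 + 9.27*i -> [9.03, 18.3, 27.57, 36.84, 46.11]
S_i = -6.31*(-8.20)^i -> [-6.31, 51.74, -424.28, 3479.13, -28528.88]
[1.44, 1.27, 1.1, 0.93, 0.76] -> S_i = 1.44 + -0.17*i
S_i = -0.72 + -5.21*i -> [-0.72, -5.93, -11.14, -16.35, -21.56]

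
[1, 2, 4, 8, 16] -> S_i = 1*2^i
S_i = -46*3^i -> [-46, -138, -414, -1242, -3726]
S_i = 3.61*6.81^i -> [3.61, 24.58, 167.42, 1140.11, 7764.18]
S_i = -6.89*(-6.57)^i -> [-6.89, 45.27, -297.41, 1953.96, -12837.51]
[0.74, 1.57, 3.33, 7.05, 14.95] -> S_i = 0.74*2.12^i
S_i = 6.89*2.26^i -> [6.89, 15.57, 35.19, 79.53, 179.74]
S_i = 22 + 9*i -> [22, 31, 40, 49, 58]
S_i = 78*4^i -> [78, 312, 1248, 4992, 19968]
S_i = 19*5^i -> [19, 95, 475, 2375, 11875]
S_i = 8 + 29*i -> [8, 37, 66, 95, 124]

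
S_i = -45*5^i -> [-45, -225, -1125, -5625, -28125]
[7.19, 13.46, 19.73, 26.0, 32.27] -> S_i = 7.19 + 6.27*i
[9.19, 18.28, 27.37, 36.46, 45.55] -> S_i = 9.19 + 9.09*i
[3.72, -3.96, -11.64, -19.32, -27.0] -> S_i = 3.72 + -7.68*i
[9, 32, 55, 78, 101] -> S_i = 9 + 23*i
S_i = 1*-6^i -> [1, -6, 36, -216, 1296]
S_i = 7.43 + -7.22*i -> [7.43, 0.21, -7.01, -14.23, -21.45]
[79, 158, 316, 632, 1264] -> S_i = 79*2^i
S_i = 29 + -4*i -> [29, 25, 21, 17, 13]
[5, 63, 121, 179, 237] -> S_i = 5 + 58*i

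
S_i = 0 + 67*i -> [0, 67, 134, 201, 268]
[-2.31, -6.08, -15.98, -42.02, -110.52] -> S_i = -2.31*2.63^i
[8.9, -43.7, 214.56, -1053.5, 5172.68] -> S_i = 8.90*(-4.91)^i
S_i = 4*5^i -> [4, 20, 100, 500, 2500]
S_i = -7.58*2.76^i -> [-7.58, -20.92, -57.74, -159.37, -439.85]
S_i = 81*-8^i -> [81, -648, 5184, -41472, 331776]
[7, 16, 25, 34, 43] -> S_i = 7 + 9*i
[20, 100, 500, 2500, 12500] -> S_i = 20*5^i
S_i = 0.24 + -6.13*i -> [0.24, -5.89, -12.02, -18.15, -24.28]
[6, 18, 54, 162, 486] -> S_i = 6*3^i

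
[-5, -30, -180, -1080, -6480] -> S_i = -5*6^i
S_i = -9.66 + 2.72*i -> [-9.66, -6.94, -4.22, -1.5, 1.22]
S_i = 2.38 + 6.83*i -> [2.38, 9.21, 16.04, 22.87, 29.7]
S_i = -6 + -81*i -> [-6, -87, -168, -249, -330]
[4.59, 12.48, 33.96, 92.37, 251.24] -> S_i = 4.59*2.72^i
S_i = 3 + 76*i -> [3, 79, 155, 231, 307]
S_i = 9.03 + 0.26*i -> [9.03, 9.29, 9.55, 9.81, 10.07]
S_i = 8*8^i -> [8, 64, 512, 4096, 32768]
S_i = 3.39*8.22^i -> [3.39, 27.87, 229.06, 1882.85, 15477.01]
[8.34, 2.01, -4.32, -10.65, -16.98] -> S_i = 8.34 + -6.33*i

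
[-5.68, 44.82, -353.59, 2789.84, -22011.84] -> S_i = -5.68*(-7.89)^i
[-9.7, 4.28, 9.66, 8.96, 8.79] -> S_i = Random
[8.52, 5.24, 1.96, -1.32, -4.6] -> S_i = 8.52 + -3.28*i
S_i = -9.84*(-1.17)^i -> [-9.84, 11.51, -13.47, 15.76, -18.44]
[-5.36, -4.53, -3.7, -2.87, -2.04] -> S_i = -5.36 + 0.83*i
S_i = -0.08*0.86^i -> [-0.08, -0.07, -0.06, -0.05, -0.04]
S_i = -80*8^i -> [-80, -640, -5120, -40960, -327680]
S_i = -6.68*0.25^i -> [-6.68, -1.67, -0.42, -0.1, -0.03]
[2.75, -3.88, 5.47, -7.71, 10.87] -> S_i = 2.75*(-1.41)^i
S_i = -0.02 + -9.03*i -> [-0.02, -9.05, -18.08, -27.11, -36.14]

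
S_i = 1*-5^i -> [1, -5, 25, -125, 625]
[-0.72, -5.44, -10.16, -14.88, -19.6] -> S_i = -0.72 + -4.72*i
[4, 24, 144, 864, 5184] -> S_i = 4*6^i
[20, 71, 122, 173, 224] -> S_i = 20 + 51*i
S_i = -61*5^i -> [-61, -305, -1525, -7625, -38125]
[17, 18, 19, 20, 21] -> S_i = 17 + 1*i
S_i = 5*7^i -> [5, 35, 245, 1715, 12005]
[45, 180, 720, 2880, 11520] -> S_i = 45*4^i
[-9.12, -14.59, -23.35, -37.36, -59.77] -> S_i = -9.12*1.60^i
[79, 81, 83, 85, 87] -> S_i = 79 + 2*i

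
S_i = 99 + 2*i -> [99, 101, 103, 105, 107]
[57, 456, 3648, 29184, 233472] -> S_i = 57*8^i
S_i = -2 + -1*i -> [-2, -3, -4, -5, -6]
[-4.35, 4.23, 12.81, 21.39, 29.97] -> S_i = -4.35 + 8.58*i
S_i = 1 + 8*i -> [1, 9, 17, 25, 33]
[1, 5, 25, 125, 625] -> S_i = 1*5^i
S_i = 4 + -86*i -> [4, -82, -168, -254, -340]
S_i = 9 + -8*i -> [9, 1, -7, -15, -23]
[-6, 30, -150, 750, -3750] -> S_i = -6*-5^i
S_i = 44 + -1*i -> [44, 43, 42, 41, 40]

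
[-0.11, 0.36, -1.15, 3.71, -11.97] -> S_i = -0.11*(-3.23)^i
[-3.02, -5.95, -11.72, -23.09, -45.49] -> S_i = -3.02*1.97^i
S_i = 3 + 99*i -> [3, 102, 201, 300, 399]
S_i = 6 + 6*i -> [6, 12, 18, 24, 30]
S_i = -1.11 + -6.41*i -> [-1.11, -7.52, -13.93, -20.34, -26.75]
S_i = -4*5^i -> [-4, -20, -100, -500, -2500]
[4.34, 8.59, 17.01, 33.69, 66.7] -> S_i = 4.34*1.98^i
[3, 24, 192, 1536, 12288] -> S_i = 3*8^i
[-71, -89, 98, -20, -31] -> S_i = Random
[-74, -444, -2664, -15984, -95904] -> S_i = -74*6^i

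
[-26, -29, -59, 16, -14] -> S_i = Random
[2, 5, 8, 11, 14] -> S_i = 2 + 3*i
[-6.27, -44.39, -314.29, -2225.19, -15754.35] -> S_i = -6.27*7.08^i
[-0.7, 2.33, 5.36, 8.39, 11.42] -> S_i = -0.70 + 3.03*i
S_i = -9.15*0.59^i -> [-9.15, -5.4, -3.19, -1.88, -1.11]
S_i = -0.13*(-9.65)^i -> [-0.13, 1.25, -12.11, 116.82, -1127.33]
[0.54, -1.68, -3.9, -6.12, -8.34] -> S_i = 0.54 + -2.22*i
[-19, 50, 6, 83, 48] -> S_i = Random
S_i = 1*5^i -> [1, 5, 25, 125, 625]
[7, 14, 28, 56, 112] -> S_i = 7*2^i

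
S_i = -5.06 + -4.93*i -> [-5.06, -9.99, -14.92, -19.85, -24.78]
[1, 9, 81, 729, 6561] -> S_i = 1*9^i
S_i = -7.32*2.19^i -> [-7.32, -16.03, -35.11, -76.89, -168.38]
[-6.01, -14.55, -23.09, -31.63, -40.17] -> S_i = -6.01 + -8.54*i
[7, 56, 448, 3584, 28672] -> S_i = 7*8^i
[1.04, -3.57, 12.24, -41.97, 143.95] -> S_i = 1.04*(-3.43)^i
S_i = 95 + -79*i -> [95, 16, -63, -142, -221]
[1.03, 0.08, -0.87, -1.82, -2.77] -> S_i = 1.03 + -0.95*i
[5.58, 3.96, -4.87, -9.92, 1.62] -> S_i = Random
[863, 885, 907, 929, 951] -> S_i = 863 + 22*i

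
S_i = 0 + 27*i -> [0, 27, 54, 81, 108]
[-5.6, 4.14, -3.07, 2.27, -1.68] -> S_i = -5.60*(-0.74)^i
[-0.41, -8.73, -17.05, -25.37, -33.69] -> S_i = -0.41 + -8.32*i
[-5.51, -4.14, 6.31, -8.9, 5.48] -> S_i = Random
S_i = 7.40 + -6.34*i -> [7.4, 1.06, -5.28, -11.62, -17.96]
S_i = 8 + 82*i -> [8, 90, 172, 254, 336]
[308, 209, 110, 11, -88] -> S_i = 308 + -99*i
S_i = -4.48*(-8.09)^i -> [-4.48, 36.24, -293.21, 2372.05, -19189.87]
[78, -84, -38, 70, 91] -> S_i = Random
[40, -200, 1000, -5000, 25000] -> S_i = 40*-5^i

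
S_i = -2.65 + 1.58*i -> [-2.65, -1.07, 0.51, 2.09, 3.67]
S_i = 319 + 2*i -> [319, 321, 323, 325, 327]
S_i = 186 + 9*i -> [186, 195, 204, 213, 222]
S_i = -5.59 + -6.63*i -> [-5.59, -12.22, -18.85, -25.48, -32.11]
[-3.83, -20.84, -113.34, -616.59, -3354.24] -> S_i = -3.83*5.44^i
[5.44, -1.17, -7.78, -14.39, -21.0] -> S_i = 5.44 + -6.61*i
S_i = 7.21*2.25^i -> [7.21, 16.22, 36.5, 82.13, 184.78]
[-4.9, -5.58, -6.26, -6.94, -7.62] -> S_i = -4.90 + -0.68*i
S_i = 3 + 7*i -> [3, 10, 17, 24, 31]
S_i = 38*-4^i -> [38, -152, 608, -2432, 9728]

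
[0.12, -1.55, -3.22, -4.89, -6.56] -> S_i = 0.12 + -1.67*i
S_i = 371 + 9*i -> [371, 380, 389, 398, 407]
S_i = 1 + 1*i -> [1, 2, 3, 4, 5]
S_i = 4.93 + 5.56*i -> [4.93, 10.49, 16.05, 21.61, 27.17]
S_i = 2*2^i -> [2, 4, 8, 16, 32]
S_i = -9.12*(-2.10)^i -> [-9.12, 19.15, -40.22, 84.46, -177.37]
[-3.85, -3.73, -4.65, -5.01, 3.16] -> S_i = Random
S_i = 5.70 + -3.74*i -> [5.7, 1.96, -1.78, -5.52, -9.26]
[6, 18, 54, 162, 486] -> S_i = 6*3^i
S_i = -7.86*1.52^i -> [-7.86, -11.95, -18.16, -27.6, -41.96]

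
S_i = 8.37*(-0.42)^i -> [8.37, -3.52, 1.48, -0.62, 0.26]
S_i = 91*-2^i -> [91, -182, 364, -728, 1456]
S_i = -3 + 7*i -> [-3, 4, 11, 18, 25]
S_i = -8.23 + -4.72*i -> [-8.23, -12.95, -17.67, -22.39, -27.11]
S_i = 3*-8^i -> [3, -24, 192, -1536, 12288]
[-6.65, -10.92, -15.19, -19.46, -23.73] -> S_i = -6.65 + -4.27*i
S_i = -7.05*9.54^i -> [-7.05, -67.26, -641.63, -6121.17, -58395.93]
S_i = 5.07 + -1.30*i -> [5.07, 3.77, 2.47, 1.17, -0.13]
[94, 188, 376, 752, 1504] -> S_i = 94*2^i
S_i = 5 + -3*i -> [5, 2, -1, -4, -7]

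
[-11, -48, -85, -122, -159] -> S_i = -11 + -37*i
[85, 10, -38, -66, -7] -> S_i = Random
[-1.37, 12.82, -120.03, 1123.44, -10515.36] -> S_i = -1.37*(-9.36)^i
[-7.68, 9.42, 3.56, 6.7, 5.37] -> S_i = Random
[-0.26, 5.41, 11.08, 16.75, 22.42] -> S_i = -0.26 + 5.67*i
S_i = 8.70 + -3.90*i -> [8.7, 4.8, 0.9, -3.0, -6.9]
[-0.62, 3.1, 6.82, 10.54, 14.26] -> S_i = -0.62 + 3.72*i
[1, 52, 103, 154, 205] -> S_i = 1 + 51*i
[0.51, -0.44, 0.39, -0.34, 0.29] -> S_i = 0.51*(-0.87)^i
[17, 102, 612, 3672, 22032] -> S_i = 17*6^i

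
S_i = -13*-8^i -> [-13, 104, -832, 6656, -53248]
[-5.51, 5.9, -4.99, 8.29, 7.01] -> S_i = Random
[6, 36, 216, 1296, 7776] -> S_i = 6*6^i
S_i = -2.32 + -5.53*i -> [-2.32, -7.85, -13.38, -18.91, -24.44]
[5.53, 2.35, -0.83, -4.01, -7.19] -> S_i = 5.53 + -3.18*i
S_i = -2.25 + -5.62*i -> [-2.25, -7.87, -13.49, -19.11, -24.73]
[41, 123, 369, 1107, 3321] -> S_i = 41*3^i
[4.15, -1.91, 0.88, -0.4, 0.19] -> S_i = 4.15*(-0.46)^i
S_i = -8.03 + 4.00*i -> [-8.03, -4.03, -0.03, 3.97, 7.97]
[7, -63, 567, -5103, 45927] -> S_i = 7*-9^i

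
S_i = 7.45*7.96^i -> [7.45, 59.3, 472.04, 3757.47, 29909.46]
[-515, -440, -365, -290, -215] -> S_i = -515 + 75*i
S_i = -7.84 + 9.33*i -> [-7.84, 1.49, 10.82, 20.15, 29.48]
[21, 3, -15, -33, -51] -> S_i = 21 + -18*i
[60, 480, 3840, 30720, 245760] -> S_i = 60*8^i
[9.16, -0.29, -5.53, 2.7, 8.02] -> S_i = Random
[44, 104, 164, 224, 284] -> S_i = 44 + 60*i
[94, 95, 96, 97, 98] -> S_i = 94 + 1*i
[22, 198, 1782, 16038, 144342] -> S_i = 22*9^i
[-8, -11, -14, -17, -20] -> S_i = -8 + -3*i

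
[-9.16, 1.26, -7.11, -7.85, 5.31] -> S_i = Random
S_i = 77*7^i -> [77, 539, 3773, 26411, 184877]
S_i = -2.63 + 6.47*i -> [-2.63, 3.84, 10.31, 16.78, 23.25]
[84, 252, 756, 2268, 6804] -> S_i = 84*3^i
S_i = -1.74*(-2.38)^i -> [-1.74, 4.14, -9.86, 23.46, -55.83]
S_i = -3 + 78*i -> [-3, 75, 153, 231, 309]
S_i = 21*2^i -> [21, 42, 84, 168, 336]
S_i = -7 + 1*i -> [-7, -6, -5, -4, -3]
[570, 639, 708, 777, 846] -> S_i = 570 + 69*i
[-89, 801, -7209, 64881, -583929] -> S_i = -89*-9^i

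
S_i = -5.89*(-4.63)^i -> [-5.89, 27.27, -126.26, 584.6, -2706.69]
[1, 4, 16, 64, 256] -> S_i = 1*4^i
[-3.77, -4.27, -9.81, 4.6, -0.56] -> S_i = Random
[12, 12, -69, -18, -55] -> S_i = Random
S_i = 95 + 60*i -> [95, 155, 215, 275, 335]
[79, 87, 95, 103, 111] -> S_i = 79 + 8*i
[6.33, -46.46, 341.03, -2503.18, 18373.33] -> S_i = 6.33*(-7.34)^i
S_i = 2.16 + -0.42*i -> [2.16, 1.74, 1.32, 0.9, 0.48]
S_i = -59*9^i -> [-59, -531, -4779, -43011, -387099]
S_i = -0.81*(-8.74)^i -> [-0.81, 7.08, -61.87, 540.78, -4726.4]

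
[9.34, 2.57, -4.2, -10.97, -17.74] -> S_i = 9.34 + -6.77*i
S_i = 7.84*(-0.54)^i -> [7.84, -4.23, 2.29, -1.23, 0.67]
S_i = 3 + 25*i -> [3, 28, 53, 78, 103]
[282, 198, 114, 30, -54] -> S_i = 282 + -84*i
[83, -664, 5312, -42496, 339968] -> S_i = 83*-8^i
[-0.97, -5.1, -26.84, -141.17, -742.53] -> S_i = -0.97*5.26^i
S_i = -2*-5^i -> [-2, 10, -50, 250, -1250]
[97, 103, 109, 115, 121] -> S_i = 97 + 6*i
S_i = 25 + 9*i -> [25, 34, 43, 52, 61]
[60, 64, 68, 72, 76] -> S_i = 60 + 4*i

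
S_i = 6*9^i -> [6, 54, 486, 4374, 39366]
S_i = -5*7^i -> [-5, -35, -245, -1715, -12005]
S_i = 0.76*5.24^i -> [0.76, 3.98, 20.87, 109.35, 572.98]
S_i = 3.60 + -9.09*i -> [3.6, -5.49, -14.58, -23.67, -32.76]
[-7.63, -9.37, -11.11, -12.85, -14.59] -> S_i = -7.63 + -1.74*i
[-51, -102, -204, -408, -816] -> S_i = -51*2^i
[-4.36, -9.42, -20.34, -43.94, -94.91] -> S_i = -4.36*2.16^i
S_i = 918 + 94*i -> [918, 1012, 1106, 1200, 1294]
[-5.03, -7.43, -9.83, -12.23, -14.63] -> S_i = -5.03 + -2.40*i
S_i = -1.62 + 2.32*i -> [-1.62, 0.7, 3.02, 5.34, 7.66]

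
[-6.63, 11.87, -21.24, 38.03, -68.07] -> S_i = -6.63*(-1.79)^i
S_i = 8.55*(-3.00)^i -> [8.55, -25.65, 76.95, -230.85, 692.55]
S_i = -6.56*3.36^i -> [-6.56, -22.04, -74.06, -248.84, -836.11]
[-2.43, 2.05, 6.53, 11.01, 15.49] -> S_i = -2.43 + 4.48*i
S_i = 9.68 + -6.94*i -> [9.68, 2.74, -4.2, -11.14, -18.08]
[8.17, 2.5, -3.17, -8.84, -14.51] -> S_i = 8.17 + -5.67*i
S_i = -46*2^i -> [-46, -92, -184, -368, -736]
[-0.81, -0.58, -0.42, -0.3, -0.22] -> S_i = -0.81*0.72^i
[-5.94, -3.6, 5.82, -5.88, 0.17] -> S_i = Random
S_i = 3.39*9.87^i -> [3.39, 33.46, 330.24, 3259.5, 32171.28]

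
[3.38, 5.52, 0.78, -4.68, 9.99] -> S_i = Random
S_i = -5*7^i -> [-5, -35, -245, -1715, -12005]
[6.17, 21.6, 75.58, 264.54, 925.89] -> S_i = 6.17*3.50^i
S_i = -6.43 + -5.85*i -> [-6.43, -12.28, -18.13, -23.98, -29.83]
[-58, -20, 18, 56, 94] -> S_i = -58 + 38*i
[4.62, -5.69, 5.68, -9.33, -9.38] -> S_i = Random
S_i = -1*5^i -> [-1, -5, -25, -125, -625]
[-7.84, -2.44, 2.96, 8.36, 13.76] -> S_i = -7.84 + 5.40*i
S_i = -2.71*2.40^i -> [-2.71, -6.5, -15.61, -37.46, -89.91]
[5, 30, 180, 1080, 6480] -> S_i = 5*6^i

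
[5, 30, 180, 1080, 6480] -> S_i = 5*6^i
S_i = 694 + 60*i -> [694, 754, 814, 874, 934]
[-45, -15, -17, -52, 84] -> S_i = Random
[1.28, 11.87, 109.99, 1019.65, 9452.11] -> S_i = 1.28*9.27^i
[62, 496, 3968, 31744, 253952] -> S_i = 62*8^i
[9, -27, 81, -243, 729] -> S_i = 9*-3^i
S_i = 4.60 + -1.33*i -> [4.6, 3.27, 1.94, 0.61, -0.72]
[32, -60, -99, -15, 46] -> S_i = Random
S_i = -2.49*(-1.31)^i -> [-2.49, 3.26, -4.27, 5.6, -7.33]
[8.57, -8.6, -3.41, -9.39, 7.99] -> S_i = Random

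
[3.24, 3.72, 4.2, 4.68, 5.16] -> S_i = 3.24 + 0.48*i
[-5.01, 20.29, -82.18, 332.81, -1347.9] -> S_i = -5.01*(-4.05)^i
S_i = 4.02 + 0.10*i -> [4.02, 4.12, 4.22, 4.32, 4.42]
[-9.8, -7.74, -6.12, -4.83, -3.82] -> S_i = -9.80*0.79^i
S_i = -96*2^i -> [-96, -192, -384, -768, -1536]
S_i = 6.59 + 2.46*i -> [6.59, 9.05, 11.51, 13.97, 16.43]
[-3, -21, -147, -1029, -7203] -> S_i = -3*7^i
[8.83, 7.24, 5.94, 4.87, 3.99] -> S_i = 8.83*0.82^i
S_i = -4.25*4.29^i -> [-4.25, -18.23, -78.22, -335.55, -1439.52]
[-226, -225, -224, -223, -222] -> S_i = -226 + 1*i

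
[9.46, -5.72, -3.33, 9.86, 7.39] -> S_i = Random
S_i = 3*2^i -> [3, 6, 12, 24, 48]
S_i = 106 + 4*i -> [106, 110, 114, 118, 122]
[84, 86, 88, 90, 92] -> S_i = 84 + 2*i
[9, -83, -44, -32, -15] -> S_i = Random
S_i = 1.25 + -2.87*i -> [1.25, -1.62, -4.49, -7.36, -10.23]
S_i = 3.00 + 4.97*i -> [3.0, 7.97, 12.94, 17.91, 22.88]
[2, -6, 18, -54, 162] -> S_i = 2*-3^i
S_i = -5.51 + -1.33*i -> [-5.51, -6.84, -8.17, -9.5, -10.83]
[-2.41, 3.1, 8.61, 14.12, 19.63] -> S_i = -2.41 + 5.51*i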